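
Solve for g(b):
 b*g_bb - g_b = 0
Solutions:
 g(b) = C1 + C2*b^2


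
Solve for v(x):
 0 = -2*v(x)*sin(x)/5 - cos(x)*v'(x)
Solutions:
 v(x) = C1*cos(x)^(2/5)


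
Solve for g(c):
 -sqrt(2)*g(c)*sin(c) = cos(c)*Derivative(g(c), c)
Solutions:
 g(c) = C1*cos(c)^(sqrt(2))


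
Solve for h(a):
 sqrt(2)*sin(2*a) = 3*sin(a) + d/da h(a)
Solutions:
 h(a) = C1 + sqrt(2)*sin(a)^2 + 3*cos(a)


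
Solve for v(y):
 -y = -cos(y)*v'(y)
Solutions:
 v(y) = C1 + Integral(y/cos(y), y)


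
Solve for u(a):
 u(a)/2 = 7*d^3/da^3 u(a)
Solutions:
 u(a) = C3*exp(14^(2/3)*a/14) + (C1*sin(14^(2/3)*sqrt(3)*a/28) + C2*cos(14^(2/3)*sqrt(3)*a/28))*exp(-14^(2/3)*a/28)


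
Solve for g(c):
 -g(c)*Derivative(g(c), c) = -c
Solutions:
 g(c) = -sqrt(C1 + c^2)
 g(c) = sqrt(C1 + c^2)


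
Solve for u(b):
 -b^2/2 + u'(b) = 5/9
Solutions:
 u(b) = C1 + b^3/6 + 5*b/9


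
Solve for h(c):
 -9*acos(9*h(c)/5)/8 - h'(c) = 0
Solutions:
 Integral(1/acos(9*_y/5), (_y, h(c))) = C1 - 9*c/8


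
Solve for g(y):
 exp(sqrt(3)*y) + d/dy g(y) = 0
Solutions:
 g(y) = C1 - sqrt(3)*exp(sqrt(3)*y)/3


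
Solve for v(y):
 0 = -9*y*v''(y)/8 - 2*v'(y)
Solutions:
 v(y) = C1 + C2/y^(7/9)


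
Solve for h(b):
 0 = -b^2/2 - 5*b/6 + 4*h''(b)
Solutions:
 h(b) = C1 + C2*b + b^4/96 + 5*b^3/144


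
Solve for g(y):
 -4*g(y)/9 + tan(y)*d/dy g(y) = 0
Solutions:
 g(y) = C1*sin(y)^(4/9)


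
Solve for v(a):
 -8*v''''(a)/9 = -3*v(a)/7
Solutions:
 v(a) = C1*exp(-3^(3/4)*686^(1/4)*a/14) + C2*exp(3^(3/4)*686^(1/4)*a/14) + C3*sin(3^(3/4)*686^(1/4)*a/14) + C4*cos(3^(3/4)*686^(1/4)*a/14)


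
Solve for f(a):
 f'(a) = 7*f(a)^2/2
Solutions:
 f(a) = -2/(C1 + 7*a)


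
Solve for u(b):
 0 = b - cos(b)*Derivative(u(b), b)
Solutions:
 u(b) = C1 + Integral(b/cos(b), b)


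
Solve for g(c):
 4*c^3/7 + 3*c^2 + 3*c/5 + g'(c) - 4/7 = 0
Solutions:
 g(c) = C1 - c^4/7 - c^3 - 3*c^2/10 + 4*c/7


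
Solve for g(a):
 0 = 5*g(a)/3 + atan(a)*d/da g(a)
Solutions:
 g(a) = C1*exp(-5*Integral(1/atan(a), a)/3)


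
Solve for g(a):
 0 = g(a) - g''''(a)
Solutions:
 g(a) = C1*exp(-a) + C2*exp(a) + C3*sin(a) + C4*cos(a)


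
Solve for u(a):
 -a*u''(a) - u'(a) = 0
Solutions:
 u(a) = C1 + C2*log(a)


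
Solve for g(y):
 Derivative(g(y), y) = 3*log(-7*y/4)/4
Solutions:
 g(y) = C1 + 3*y*log(-y)/4 + 3*y*(-2*log(2) - 1 + log(7))/4


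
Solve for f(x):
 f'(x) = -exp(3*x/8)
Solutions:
 f(x) = C1 - 8*exp(3*x/8)/3


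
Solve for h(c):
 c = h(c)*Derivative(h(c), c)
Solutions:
 h(c) = -sqrt(C1 + c^2)
 h(c) = sqrt(C1 + c^2)


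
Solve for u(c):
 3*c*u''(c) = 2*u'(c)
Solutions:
 u(c) = C1 + C2*c^(5/3)


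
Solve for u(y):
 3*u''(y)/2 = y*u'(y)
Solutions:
 u(y) = C1 + C2*erfi(sqrt(3)*y/3)


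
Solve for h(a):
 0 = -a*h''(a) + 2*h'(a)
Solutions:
 h(a) = C1 + C2*a^3


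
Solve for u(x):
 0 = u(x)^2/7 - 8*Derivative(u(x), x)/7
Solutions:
 u(x) = -8/(C1 + x)


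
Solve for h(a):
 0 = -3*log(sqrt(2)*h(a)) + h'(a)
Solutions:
 -2*Integral(1/(2*log(_y) + log(2)), (_y, h(a)))/3 = C1 - a


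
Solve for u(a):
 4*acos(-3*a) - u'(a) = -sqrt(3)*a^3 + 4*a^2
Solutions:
 u(a) = C1 + sqrt(3)*a^4/4 - 4*a^3/3 + 4*a*acos(-3*a) + 4*sqrt(1 - 9*a^2)/3


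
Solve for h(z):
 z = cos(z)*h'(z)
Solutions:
 h(z) = C1 + Integral(z/cos(z), z)


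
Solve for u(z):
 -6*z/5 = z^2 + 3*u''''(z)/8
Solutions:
 u(z) = C1 + C2*z + C3*z^2 + C4*z^3 - z^6/135 - 2*z^5/75


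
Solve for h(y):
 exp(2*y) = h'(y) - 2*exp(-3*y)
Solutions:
 h(y) = C1 + exp(2*y)/2 - 2*exp(-3*y)/3


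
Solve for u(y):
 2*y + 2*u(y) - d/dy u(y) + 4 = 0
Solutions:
 u(y) = C1*exp(2*y) - y - 5/2


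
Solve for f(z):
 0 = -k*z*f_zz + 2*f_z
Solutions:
 f(z) = C1 + z^(((re(k) + 2)*re(k) + im(k)^2)/(re(k)^2 + im(k)^2))*(C2*sin(2*log(z)*Abs(im(k))/(re(k)^2 + im(k)^2)) + C3*cos(2*log(z)*im(k)/(re(k)^2 + im(k)^2)))


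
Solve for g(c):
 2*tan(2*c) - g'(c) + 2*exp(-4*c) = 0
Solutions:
 g(c) = C1 + log(tan(2*c)^2 + 1)/2 - exp(-4*c)/2


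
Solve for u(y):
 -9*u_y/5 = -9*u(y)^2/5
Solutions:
 u(y) = -1/(C1 + y)


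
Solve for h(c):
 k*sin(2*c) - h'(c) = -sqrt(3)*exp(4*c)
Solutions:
 h(c) = C1 - k*cos(2*c)/2 + sqrt(3)*exp(4*c)/4


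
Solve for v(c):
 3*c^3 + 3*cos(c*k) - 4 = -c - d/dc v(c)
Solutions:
 v(c) = C1 - 3*c^4/4 - c^2/2 + 4*c - 3*sin(c*k)/k


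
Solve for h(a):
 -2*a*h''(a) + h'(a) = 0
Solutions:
 h(a) = C1 + C2*a^(3/2)


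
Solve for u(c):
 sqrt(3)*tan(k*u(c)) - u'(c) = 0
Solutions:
 u(c) = Piecewise((-asin(exp(C1*k + sqrt(3)*c*k))/k + pi/k, Ne(k, 0)), (nan, True))
 u(c) = Piecewise((asin(exp(C1*k + sqrt(3)*c*k))/k, Ne(k, 0)), (nan, True))


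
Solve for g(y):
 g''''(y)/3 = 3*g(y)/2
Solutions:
 g(y) = C1*exp(-2^(3/4)*sqrt(3)*y/2) + C2*exp(2^(3/4)*sqrt(3)*y/2) + C3*sin(2^(3/4)*sqrt(3)*y/2) + C4*cos(2^(3/4)*sqrt(3)*y/2)


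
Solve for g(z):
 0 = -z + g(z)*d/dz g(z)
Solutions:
 g(z) = -sqrt(C1 + z^2)
 g(z) = sqrt(C1 + z^2)


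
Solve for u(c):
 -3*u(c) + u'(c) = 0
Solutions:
 u(c) = C1*exp(3*c)


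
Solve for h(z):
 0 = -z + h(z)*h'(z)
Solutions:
 h(z) = -sqrt(C1 + z^2)
 h(z) = sqrt(C1 + z^2)


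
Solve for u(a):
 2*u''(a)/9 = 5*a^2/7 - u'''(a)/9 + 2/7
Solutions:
 u(a) = C1 + C2*a + C3*exp(-2*a) + 15*a^4/56 - 15*a^3/28 + 81*a^2/56


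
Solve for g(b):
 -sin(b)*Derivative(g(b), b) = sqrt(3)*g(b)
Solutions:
 g(b) = C1*(cos(b) + 1)^(sqrt(3)/2)/(cos(b) - 1)^(sqrt(3)/2)


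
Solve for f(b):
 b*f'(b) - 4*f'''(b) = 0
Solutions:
 f(b) = C1 + Integral(C2*airyai(2^(1/3)*b/2) + C3*airybi(2^(1/3)*b/2), b)


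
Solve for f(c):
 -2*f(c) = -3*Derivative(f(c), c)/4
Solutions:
 f(c) = C1*exp(8*c/3)


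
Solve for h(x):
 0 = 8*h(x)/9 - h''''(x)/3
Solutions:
 h(x) = C1*exp(-6^(3/4)*x/3) + C2*exp(6^(3/4)*x/3) + C3*sin(6^(3/4)*x/3) + C4*cos(6^(3/4)*x/3)


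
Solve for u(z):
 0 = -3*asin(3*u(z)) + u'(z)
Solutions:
 Integral(1/asin(3*_y), (_y, u(z))) = C1 + 3*z


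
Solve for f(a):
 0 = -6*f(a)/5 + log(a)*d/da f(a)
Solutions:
 f(a) = C1*exp(6*li(a)/5)


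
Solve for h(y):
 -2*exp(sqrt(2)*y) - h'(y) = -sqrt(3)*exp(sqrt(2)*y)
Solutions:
 h(y) = C1 - sqrt(2)*exp(sqrt(2)*y) + sqrt(6)*exp(sqrt(2)*y)/2


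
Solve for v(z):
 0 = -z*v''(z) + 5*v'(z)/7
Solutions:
 v(z) = C1 + C2*z^(12/7)


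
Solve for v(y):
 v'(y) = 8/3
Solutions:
 v(y) = C1 + 8*y/3


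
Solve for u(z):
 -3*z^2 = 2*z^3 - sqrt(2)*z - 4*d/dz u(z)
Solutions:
 u(z) = C1 + z^4/8 + z^3/4 - sqrt(2)*z^2/8


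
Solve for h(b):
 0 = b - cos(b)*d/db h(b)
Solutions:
 h(b) = C1 + Integral(b/cos(b), b)


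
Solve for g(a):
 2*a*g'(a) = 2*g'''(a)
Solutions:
 g(a) = C1 + Integral(C2*airyai(a) + C3*airybi(a), a)


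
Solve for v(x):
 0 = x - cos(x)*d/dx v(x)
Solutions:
 v(x) = C1 + Integral(x/cos(x), x)


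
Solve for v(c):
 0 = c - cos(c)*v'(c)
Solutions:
 v(c) = C1 + Integral(c/cos(c), c)


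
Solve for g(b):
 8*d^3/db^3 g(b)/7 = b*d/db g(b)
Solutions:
 g(b) = C1 + Integral(C2*airyai(7^(1/3)*b/2) + C3*airybi(7^(1/3)*b/2), b)


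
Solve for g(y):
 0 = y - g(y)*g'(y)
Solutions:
 g(y) = -sqrt(C1 + y^2)
 g(y) = sqrt(C1 + y^2)


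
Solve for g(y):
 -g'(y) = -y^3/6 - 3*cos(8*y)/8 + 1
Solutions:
 g(y) = C1 + y^4/24 - y + 3*sin(8*y)/64


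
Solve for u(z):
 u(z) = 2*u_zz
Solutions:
 u(z) = C1*exp(-sqrt(2)*z/2) + C2*exp(sqrt(2)*z/2)


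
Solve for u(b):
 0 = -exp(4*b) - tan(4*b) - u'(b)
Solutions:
 u(b) = C1 - exp(4*b)/4 + log(cos(4*b))/4


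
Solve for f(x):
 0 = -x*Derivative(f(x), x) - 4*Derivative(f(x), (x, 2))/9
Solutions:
 f(x) = C1 + C2*erf(3*sqrt(2)*x/4)


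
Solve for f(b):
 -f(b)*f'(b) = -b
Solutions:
 f(b) = -sqrt(C1 + b^2)
 f(b) = sqrt(C1 + b^2)


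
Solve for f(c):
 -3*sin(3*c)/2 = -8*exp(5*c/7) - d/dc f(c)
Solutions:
 f(c) = C1 - 56*exp(5*c/7)/5 - cos(3*c)/2


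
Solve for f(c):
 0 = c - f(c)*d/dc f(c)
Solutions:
 f(c) = -sqrt(C1 + c^2)
 f(c) = sqrt(C1 + c^2)


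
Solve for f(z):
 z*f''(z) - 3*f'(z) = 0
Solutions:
 f(z) = C1 + C2*z^4


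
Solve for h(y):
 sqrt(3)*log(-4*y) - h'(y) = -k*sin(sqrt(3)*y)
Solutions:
 h(y) = C1 - sqrt(3)*k*cos(sqrt(3)*y)/3 + sqrt(3)*y*(log(-y) - 1) + 2*sqrt(3)*y*log(2)


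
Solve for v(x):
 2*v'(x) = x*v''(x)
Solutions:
 v(x) = C1 + C2*x^3


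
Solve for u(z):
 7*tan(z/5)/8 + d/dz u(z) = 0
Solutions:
 u(z) = C1 + 35*log(cos(z/5))/8


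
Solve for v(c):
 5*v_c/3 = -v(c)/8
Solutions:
 v(c) = C1*exp(-3*c/40)


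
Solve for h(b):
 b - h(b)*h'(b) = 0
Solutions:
 h(b) = -sqrt(C1 + b^2)
 h(b) = sqrt(C1 + b^2)


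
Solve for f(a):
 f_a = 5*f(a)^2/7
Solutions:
 f(a) = -7/(C1 + 5*a)


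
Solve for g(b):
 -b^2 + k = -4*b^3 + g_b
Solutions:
 g(b) = C1 + b^4 - b^3/3 + b*k


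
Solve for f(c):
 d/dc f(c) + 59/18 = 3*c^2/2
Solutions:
 f(c) = C1 + c^3/2 - 59*c/18


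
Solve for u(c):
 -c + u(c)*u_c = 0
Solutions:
 u(c) = -sqrt(C1 + c^2)
 u(c) = sqrt(C1 + c^2)


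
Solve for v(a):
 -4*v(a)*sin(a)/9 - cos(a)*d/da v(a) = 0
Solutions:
 v(a) = C1*cos(a)^(4/9)


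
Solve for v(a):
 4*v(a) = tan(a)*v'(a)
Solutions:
 v(a) = C1*sin(a)^4


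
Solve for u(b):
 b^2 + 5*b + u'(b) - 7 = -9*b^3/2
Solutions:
 u(b) = C1 - 9*b^4/8 - b^3/3 - 5*b^2/2 + 7*b


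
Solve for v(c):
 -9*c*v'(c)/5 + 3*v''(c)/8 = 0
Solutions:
 v(c) = C1 + C2*erfi(2*sqrt(15)*c/5)


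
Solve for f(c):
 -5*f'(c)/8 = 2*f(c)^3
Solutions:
 f(c) = -sqrt(10)*sqrt(-1/(C1 - 16*c))/2
 f(c) = sqrt(10)*sqrt(-1/(C1 - 16*c))/2


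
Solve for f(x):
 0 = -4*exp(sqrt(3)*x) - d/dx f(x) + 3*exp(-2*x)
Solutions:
 f(x) = C1 - 4*sqrt(3)*exp(sqrt(3)*x)/3 - 3*exp(-2*x)/2


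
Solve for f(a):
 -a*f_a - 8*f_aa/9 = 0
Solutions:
 f(a) = C1 + C2*erf(3*a/4)


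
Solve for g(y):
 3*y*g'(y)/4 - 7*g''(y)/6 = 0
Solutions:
 g(y) = C1 + C2*erfi(3*sqrt(7)*y/14)


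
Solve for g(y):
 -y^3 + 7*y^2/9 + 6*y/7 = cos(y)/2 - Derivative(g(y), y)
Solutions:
 g(y) = C1 + y^4/4 - 7*y^3/27 - 3*y^2/7 + sin(y)/2


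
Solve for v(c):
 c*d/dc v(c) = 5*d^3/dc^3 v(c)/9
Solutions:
 v(c) = C1 + Integral(C2*airyai(15^(2/3)*c/5) + C3*airybi(15^(2/3)*c/5), c)


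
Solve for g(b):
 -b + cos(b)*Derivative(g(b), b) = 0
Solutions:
 g(b) = C1 + Integral(b/cos(b), b)


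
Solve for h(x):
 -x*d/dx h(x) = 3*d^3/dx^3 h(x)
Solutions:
 h(x) = C1 + Integral(C2*airyai(-3^(2/3)*x/3) + C3*airybi(-3^(2/3)*x/3), x)


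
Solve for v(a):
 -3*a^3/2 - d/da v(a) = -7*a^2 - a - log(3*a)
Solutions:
 v(a) = C1 - 3*a^4/8 + 7*a^3/3 + a^2/2 + a*log(a) - a + a*log(3)


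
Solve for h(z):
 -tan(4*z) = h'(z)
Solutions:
 h(z) = C1 + log(cos(4*z))/4


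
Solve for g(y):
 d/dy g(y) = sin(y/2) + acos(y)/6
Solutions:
 g(y) = C1 + y*acos(y)/6 - sqrt(1 - y^2)/6 - 2*cos(y/2)


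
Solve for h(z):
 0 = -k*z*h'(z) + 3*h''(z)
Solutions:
 h(z) = Piecewise((-sqrt(6)*sqrt(pi)*C1*erf(sqrt(6)*z*sqrt(-k)/6)/(2*sqrt(-k)) - C2, (k > 0) | (k < 0)), (-C1*z - C2, True))


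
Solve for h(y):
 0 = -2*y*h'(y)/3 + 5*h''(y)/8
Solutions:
 h(y) = C1 + C2*erfi(2*sqrt(30)*y/15)


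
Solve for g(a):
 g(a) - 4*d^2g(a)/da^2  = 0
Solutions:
 g(a) = C1*exp(-a/2) + C2*exp(a/2)


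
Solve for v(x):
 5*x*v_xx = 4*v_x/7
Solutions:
 v(x) = C1 + C2*x^(39/35)


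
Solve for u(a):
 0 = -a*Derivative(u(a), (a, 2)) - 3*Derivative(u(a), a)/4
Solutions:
 u(a) = C1 + C2*a^(1/4)


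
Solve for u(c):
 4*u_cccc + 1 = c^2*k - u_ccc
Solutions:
 u(c) = C1 + C2*c + C3*c^2 + C4*exp(-c/4) + c^5*k/60 - c^4*k/3 + c^3*(32*k - 1)/6


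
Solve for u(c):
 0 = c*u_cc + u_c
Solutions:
 u(c) = C1 + C2*log(c)


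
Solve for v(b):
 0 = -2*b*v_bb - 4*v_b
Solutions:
 v(b) = C1 + C2/b


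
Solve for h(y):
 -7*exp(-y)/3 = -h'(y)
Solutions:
 h(y) = C1 - 7*exp(-y)/3


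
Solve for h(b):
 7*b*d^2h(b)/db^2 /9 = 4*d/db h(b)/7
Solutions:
 h(b) = C1 + C2*b^(85/49)


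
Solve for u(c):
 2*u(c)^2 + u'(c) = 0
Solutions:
 u(c) = 1/(C1 + 2*c)


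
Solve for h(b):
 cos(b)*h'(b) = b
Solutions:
 h(b) = C1 + Integral(b/cos(b), b)


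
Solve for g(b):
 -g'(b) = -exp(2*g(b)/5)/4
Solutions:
 g(b) = 5*log(-sqrt(-1/(C1 + b))) + 5*log(10)/2
 g(b) = 5*log(-1/(C1 + b))/2 + 5*log(10)/2


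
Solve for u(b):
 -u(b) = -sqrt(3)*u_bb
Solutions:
 u(b) = C1*exp(-3^(3/4)*b/3) + C2*exp(3^(3/4)*b/3)


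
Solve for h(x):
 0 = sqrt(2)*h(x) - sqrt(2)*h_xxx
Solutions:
 h(x) = C3*exp(x) + (C1*sin(sqrt(3)*x/2) + C2*cos(sqrt(3)*x/2))*exp(-x/2)


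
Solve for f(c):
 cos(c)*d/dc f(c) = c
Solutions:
 f(c) = C1 + Integral(c/cos(c), c)


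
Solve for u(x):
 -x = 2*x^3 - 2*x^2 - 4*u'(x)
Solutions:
 u(x) = C1 + x^4/8 - x^3/6 + x^2/8


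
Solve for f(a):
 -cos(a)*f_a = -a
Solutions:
 f(a) = C1 + Integral(a/cos(a), a)


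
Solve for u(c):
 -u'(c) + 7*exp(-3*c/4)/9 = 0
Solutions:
 u(c) = C1 - 28*exp(-3*c/4)/27


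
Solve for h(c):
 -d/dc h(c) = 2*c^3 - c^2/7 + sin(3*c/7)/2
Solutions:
 h(c) = C1 - c^4/2 + c^3/21 + 7*cos(3*c/7)/6


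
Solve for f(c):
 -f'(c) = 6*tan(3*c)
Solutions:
 f(c) = C1 + 2*log(cos(3*c))


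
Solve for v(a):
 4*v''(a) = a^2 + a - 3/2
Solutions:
 v(a) = C1 + C2*a + a^4/48 + a^3/24 - 3*a^2/16


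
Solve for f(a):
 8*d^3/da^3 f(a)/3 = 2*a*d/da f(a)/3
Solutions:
 f(a) = C1 + Integral(C2*airyai(2^(1/3)*a/2) + C3*airybi(2^(1/3)*a/2), a)


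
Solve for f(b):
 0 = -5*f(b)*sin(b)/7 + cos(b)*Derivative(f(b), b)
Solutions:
 f(b) = C1/cos(b)^(5/7)


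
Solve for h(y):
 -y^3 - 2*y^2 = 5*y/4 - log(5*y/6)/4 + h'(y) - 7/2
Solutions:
 h(y) = C1 - y^4/4 - 2*y^3/3 - 5*y^2/8 + y*log(y)/4 - y*log(6)/4 + y*log(5)/4 + 13*y/4


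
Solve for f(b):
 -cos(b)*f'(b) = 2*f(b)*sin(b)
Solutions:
 f(b) = C1*cos(b)^2


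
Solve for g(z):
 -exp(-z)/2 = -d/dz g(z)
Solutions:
 g(z) = C1 - exp(-z)/2


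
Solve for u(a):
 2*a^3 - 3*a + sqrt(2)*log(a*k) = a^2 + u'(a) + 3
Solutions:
 u(a) = C1 + a^4/2 - a^3/3 - 3*a^2/2 + sqrt(2)*a*log(a*k) + a*(-3 - sqrt(2))


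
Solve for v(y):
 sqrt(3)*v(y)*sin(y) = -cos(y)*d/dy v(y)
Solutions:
 v(y) = C1*cos(y)^(sqrt(3))


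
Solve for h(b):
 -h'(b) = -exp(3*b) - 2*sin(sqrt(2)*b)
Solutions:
 h(b) = C1 + exp(3*b)/3 - sqrt(2)*cos(sqrt(2)*b)


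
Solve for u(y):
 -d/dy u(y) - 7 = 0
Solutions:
 u(y) = C1 - 7*y


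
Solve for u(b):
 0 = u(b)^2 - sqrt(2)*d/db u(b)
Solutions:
 u(b) = -2/(C1 + sqrt(2)*b)


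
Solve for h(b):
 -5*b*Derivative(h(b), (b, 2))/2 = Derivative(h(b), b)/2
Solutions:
 h(b) = C1 + C2*b^(4/5)


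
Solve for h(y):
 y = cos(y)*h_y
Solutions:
 h(y) = C1 + Integral(y/cos(y), y)


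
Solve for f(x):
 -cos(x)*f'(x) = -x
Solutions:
 f(x) = C1 + Integral(x/cos(x), x)


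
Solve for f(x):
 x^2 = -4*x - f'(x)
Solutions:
 f(x) = C1 - x^3/3 - 2*x^2


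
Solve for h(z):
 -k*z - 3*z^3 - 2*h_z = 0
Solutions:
 h(z) = C1 - k*z^2/4 - 3*z^4/8


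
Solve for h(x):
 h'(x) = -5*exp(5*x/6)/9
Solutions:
 h(x) = C1 - 2*exp(5*x/6)/3


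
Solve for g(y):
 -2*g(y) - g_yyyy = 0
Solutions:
 g(y) = (C1*sin(2^(3/4)*y/2) + C2*cos(2^(3/4)*y/2))*exp(-2^(3/4)*y/2) + (C3*sin(2^(3/4)*y/2) + C4*cos(2^(3/4)*y/2))*exp(2^(3/4)*y/2)


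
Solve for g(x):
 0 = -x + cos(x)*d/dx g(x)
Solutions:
 g(x) = C1 + Integral(x/cos(x), x)


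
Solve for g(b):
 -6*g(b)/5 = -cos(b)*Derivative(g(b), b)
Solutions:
 g(b) = C1*(sin(b) + 1)^(3/5)/(sin(b) - 1)^(3/5)


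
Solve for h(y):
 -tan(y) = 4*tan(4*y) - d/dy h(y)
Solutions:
 h(y) = C1 - log(cos(y)) - log(cos(4*y))


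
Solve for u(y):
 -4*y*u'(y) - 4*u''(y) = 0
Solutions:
 u(y) = C1 + C2*erf(sqrt(2)*y/2)


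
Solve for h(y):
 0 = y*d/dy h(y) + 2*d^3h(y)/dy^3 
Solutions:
 h(y) = C1 + Integral(C2*airyai(-2^(2/3)*y/2) + C3*airybi(-2^(2/3)*y/2), y)


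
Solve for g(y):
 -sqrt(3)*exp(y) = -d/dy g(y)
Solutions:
 g(y) = C1 + sqrt(3)*exp(y)


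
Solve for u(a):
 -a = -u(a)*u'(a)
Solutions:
 u(a) = -sqrt(C1 + a^2)
 u(a) = sqrt(C1 + a^2)


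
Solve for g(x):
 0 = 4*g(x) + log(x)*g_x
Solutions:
 g(x) = C1*exp(-4*li(x))


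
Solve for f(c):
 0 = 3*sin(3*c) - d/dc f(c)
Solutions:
 f(c) = C1 - cos(3*c)


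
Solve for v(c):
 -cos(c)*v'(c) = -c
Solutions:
 v(c) = C1 + Integral(c/cos(c), c)


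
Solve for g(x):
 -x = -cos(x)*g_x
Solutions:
 g(x) = C1 + Integral(x/cos(x), x)


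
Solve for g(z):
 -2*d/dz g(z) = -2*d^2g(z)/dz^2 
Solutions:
 g(z) = C1 + C2*exp(z)


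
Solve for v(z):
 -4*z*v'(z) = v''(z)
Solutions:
 v(z) = C1 + C2*erf(sqrt(2)*z)


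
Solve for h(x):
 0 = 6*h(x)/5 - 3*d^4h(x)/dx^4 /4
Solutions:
 h(x) = C1*exp(-10^(3/4)*x/5) + C2*exp(10^(3/4)*x/5) + C3*sin(10^(3/4)*x/5) + C4*cos(10^(3/4)*x/5)


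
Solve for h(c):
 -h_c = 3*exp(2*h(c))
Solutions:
 h(c) = log(-sqrt(-1/(C1 - 3*c))) - log(2)/2
 h(c) = log(-1/(C1 - 3*c))/2 - log(2)/2


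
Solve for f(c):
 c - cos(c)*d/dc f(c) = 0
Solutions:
 f(c) = C1 + Integral(c/cos(c), c)


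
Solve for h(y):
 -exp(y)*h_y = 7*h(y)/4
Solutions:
 h(y) = C1*exp(7*exp(-y)/4)


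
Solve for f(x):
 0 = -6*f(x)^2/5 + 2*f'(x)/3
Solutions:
 f(x) = -5/(C1 + 9*x)


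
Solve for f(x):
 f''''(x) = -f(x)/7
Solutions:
 f(x) = (C1*sin(sqrt(2)*7^(3/4)*x/14) + C2*cos(sqrt(2)*7^(3/4)*x/14))*exp(-sqrt(2)*7^(3/4)*x/14) + (C3*sin(sqrt(2)*7^(3/4)*x/14) + C4*cos(sqrt(2)*7^(3/4)*x/14))*exp(sqrt(2)*7^(3/4)*x/14)


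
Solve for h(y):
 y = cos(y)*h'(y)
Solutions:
 h(y) = C1 + Integral(y/cos(y), y)


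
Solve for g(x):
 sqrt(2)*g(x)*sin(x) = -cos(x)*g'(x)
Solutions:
 g(x) = C1*cos(x)^(sqrt(2))


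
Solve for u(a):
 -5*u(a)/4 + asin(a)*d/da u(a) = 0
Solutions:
 u(a) = C1*exp(5*Integral(1/asin(a), a)/4)


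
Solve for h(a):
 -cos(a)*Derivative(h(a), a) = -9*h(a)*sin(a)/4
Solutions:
 h(a) = C1/cos(a)^(9/4)


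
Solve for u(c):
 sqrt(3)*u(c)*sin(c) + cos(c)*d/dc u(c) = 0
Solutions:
 u(c) = C1*cos(c)^(sqrt(3))


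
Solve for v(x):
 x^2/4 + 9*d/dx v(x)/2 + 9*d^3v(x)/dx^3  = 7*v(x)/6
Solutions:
 v(x) = C1*exp(2^(1/3)*x*(-(7 + sqrt(103))^(1/3) + 3*2^(1/3)/(7 + sqrt(103))^(1/3))/12)*sin(2^(1/3)*sqrt(3)*x*(3*2^(1/3)/(7 + sqrt(103))^(1/3) + (7 + sqrt(103))^(1/3))/12) + C2*exp(2^(1/3)*x*(-(7 + sqrt(103))^(1/3) + 3*2^(1/3)/(7 + sqrt(103))^(1/3))/12)*cos(2^(1/3)*sqrt(3)*x*(3*2^(1/3)/(7 + sqrt(103))^(1/3) + (7 + sqrt(103))^(1/3))/12) + C3*exp(-2^(1/3)*x*(-(7 + sqrt(103))^(1/3) + 3*2^(1/3)/(7 + sqrt(103))^(1/3))/6) + 3*x^2/14 + 81*x/49 + 2187/343


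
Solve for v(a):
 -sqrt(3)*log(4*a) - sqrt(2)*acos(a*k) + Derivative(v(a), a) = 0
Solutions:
 v(a) = C1 + sqrt(3)*a*(log(a) - 1) + 2*sqrt(3)*a*log(2) + sqrt(2)*Piecewise((a*acos(a*k) - sqrt(-a^2*k^2 + 1)/k, Ne(k, 0)), (pi*a/2, True))


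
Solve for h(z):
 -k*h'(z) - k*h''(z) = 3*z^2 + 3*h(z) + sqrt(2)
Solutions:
 h(z) = C1*exp(z*(-1 + sqrt(k*(k - 12))/k)/2) + C2*exp(-z*(1 + sqrt(k*(k - 12))/k)/2) - 2*k^2/9 + 2*k*z/3 + 2*k/3 - z^2 - sqrt(2)/3


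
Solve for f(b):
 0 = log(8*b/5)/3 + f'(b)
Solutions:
 f(b) = C1 - b*log(b)/3 - b*log(2) + b/3 + b*log(5)/3


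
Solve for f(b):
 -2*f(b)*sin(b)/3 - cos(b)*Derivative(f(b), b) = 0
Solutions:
 f(b) = C1*cos(b)^(2/3)


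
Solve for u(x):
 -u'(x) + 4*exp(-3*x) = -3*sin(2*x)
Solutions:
 u(x) = C1 - 3*cos(2*x)/2 - 4*exp(-3*x)/3


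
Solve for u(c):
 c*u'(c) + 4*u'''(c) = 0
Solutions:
 u(c) = C1 + Integral(C2*airyai(-2^(1/3)*c/2) + C3*airybi(-2^(1/3)*c/2), c)


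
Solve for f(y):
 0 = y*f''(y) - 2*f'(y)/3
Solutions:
 f(y) = C1 + C2*y^(5/3)


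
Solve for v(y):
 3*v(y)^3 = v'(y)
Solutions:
 v(y) = -sqrt(2)*sqrt(-1/(C1 + 3*y))/2
 v(y) = sqrt(2)*sqrt(-1/(C1 + 3*y))/2


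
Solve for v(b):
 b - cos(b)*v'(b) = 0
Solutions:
 v(b) = C1 + Integral(b/cos(b), b)


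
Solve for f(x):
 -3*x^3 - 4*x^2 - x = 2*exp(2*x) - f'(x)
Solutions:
 f(x) = C1 + 3*x^4/4 + 4*x^3/3 + x^2/2 + exp(2*x)


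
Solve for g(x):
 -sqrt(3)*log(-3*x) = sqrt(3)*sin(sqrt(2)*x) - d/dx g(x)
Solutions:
 g(x) = C1 + sqrt(3)*x*(log(-x) - 1) + sqrt(3)*x*log(3) - sqrt(6)*cos(sqrt(2)*x)/2


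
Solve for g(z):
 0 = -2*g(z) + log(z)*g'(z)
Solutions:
 g(z) = C1*exp(2*li(z))


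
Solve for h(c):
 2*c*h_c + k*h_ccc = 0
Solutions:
 h(c) = C1 + Integral(C2*airyai(2^(1/3)*c*(-1/k)^(1/3)) + C3*airybi(2^(1/3)*c*(-1/k)^(1/3)), c)


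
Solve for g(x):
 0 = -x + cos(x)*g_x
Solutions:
 g(x) = C1 + Integral(x/cos(x), x)


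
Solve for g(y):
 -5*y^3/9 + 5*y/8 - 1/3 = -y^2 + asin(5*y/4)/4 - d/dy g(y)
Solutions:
 g(y) = C1 + 5*y^4/36 - y^3/3 - 5*y^2/16 + y*asin(5*y/4)/4 + y/3 + sqrt(16 - 25*y^2)/20


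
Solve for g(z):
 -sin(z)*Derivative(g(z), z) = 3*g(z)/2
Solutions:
 g(z) = C1*(cos(z) + 1)^(3/4)/(cos(z) - 1)^(3/4)


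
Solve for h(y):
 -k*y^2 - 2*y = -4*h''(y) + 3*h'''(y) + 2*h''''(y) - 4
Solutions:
 h(y) = C1 + C2*y + C3*exp(y*(-3 + sqrt(41))/4) + C4*exp(-y*(3 + sqrt(41))/4) + k*y^4/48 + y^3*(3*k + 4)/48 + y^2*(17*k - 20)/64


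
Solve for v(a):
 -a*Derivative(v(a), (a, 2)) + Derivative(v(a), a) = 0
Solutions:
 v(a) = C1 + C2*a^2


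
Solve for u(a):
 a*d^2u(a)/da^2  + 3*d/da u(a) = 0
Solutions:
 u(a) = C1 + C2/a^2


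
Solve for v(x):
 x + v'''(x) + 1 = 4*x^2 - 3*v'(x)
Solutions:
 v(x) = C1 + C2*sin(sqrt(3)*x) + C3*cos(sqrt(3)*x) + 4*x^3/9 - x^2/6 - 11*x/9


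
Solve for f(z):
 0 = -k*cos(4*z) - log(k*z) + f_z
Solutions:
 f(z) = C1 + k*sin(4*z)/4 + z*log(k*z) - z


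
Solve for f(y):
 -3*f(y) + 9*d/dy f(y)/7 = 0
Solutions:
 f(y) = C1*exp(7*y/3)


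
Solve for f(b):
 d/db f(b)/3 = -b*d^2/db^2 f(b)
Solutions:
 f(b) = C1 + C2*b^(2/3)


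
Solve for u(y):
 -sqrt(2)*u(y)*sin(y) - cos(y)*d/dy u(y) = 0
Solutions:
 u(y) = C1*cos(y)^(sqrt(2))


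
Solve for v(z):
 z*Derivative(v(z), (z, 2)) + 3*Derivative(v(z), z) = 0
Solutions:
 v(z) = C1 + C2/z^2


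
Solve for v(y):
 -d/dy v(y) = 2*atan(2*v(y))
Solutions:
 Integral(1/atan(2*_y), (_y, v(y))) = C1 - 2*y


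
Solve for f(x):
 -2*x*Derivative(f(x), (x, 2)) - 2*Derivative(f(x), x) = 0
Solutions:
 f(x) = C1 + C2*log(x)


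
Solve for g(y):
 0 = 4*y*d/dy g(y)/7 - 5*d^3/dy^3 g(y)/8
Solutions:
 g(y) = C1 + Integral(C2*airyai(2*70^(2/3)*y/35) + C3*airybi(2*70^(2/3)*y/35), y)


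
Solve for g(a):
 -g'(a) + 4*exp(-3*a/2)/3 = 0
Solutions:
 g(a) = C1 - 8*exp(-3*a/2)/9


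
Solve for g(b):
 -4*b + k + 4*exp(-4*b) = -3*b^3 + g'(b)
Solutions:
 g(b) = C1 + 3*b^4/4 - 2*b^2 + b*k - exp(-4*b)


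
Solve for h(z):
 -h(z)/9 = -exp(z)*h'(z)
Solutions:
 h(z) = C1*exp(-exp(-z)/9)


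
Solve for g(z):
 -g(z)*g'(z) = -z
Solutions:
 g(z) = -sqrt(C1 + z^2)
 g(z) = sqrt(C1 + z^2)


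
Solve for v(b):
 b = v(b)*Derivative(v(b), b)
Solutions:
 v(b) = -sqrt(C1 + b^2)
 v(b) = sqrt(C1 + b^2)


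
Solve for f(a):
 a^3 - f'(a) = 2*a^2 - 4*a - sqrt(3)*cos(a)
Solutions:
 f(a) = C1 + a^4/4 - 2*a^3/3 + 2*a^2 + sqrt(3)*sin(a)


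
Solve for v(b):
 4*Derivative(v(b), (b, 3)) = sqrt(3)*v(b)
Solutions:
 v(b) = C3*exp(2^(1/3)*3^(1/6)*b/2) + (C1*sin(2^(1/3)*3^(2/3)*b/4) + C2*cos(2^(1/3)*3^(2/3)*b/4))*exp(-2^(1/3)*3^(1/6)*b/4)


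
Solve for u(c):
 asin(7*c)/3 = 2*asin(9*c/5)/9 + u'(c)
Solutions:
 u(c) = C1 - 2*c*asin(9*c/5)/9 + c*asin(7*c)/3 + sqrt(1 - 49*c^2)/21 - 2*sqrt(25 - 81*c^2)/81


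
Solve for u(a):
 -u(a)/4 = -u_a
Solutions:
 u(a) = C1*exp(a/4)


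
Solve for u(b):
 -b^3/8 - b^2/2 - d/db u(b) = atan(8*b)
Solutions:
 u(b) = C1 - b^4/32 - b^3/6 - b*atan(8*b) + log(64*b^2 + 1)/16


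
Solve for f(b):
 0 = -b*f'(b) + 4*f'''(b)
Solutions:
 f(b) = C1 + Integral(C2*airyai(2^(1/3)*b/2) + C3*airybi(2^(1/3)*b/2), b)


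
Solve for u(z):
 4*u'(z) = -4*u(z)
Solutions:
 u(z) = C1*exp(-z)


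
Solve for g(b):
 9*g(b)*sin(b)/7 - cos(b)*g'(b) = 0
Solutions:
 g(b) = C1/cos(b)^(9/7)


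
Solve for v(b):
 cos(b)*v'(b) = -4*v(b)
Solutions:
 v(b) = C1*(sin(b)^2 - 2*sin(b) + 1)/(sin(b)^2 + 2*sin(b) + 1)


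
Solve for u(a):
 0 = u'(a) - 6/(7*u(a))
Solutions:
 u(a) = -sqrt(C1 + 84*a)/7
 u(a) = sqrt(C1 + 84*a)/7


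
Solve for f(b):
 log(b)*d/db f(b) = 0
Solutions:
 f(b) = C1


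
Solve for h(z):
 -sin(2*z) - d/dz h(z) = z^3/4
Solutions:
 h(z) = C1 - z^4/16 + cos(2*z)/2


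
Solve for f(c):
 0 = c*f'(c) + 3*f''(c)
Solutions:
 f(c) = C1 + C2*erf(sqrt(6)*c/6)


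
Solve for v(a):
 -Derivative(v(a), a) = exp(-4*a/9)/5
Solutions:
 v(a) = C1 + 9*exp(-4*a/9)/20


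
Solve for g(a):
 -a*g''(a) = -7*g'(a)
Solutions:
 g(a) = C1 + C2*a^8


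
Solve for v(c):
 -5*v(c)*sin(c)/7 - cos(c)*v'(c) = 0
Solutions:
 v(c) = C1*cos(c)^(5/7)


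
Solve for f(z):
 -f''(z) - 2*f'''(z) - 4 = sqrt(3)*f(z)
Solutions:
 f(z) = C1*exp(z*(-2 + (1 + 54*sqrt(3) + sqrt(-1 + (1 + 54*sqrt(3))^2))^(-1/3) + (1 + 54*sqrt(3) + sqrt(-1 + (1 + 54*sqrt(3))^2))^(1/3))/12)*sin(sqrt(3)*z*(-(1 + 54*sqrt(3) + sqrt(-1 + (1 + 54*sqrt(3))^2))^(1/3) + (1 + 54*sqrt(3) + sqrt(-1 + (1 + 54*sqrt(3))^2))^(-1/3))/12) + C2*exp(z*(-2 + (1 + 54*sqrt(3) + sqrt(-1 + (1 + 54*sqrt(3))^2))^(-1/3) + (1 + 54*sqrt(3) + sqrt(-1 + (1 + 54*sqrt(3))^2))^(1/3))/12)*cos(sqrt(3)*z*(-(1 + 54*sqrt(3) + sqrt(-1 + (1 + 54*sqrt(3))^2))^(1/3) + (1 + 54*sqrt(3) + sqrt(-1 + (1 + 54*sqrt(3))^2))^(-1/3))/12) + C3*exp(-z*((1 + 54*sqrt(3) + sqrt(-1 + (1 + 54*sqrt(3))^2))^(-1/3) + 1 + (1 + 54*sqrt(3) + sqrt(-1 + (1 + 54*sqrt(3))^2))^(1/3))/6) - 4*sqrt(3)/3


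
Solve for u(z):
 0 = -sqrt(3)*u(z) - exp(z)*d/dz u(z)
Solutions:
 u(z) = C1*exp(sqrt(3)*exp(-z))


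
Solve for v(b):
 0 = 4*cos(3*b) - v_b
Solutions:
 v(b) = C1 + 4*sin(3*b)/3


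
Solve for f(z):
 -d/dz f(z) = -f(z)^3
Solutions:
 f(z) = -sqrt(2)*sqrt(-1/(C1 + z))/2
 f(z) = sqrt(2)*sqrt(-1/(C1 + z))/2


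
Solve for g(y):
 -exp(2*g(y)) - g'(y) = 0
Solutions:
 g(y) = log(-sqrt(-1/(C1 - y))) - log(2)/2
 g(y) = log(-1/(C1 - y))/2 - log(2)/2


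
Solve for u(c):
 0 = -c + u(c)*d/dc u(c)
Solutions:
 u(c) = -sqrt(C1 + c^2)
 u(c) = sqrt(C1 + c^2)


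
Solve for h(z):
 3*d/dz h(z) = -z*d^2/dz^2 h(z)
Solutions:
 h(z) = C1 + C2/z^2


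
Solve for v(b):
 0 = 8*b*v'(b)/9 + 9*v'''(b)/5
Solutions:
 v(b) = C1 + Integral(C2*airyai(-2*3^(2/3)*5^(1/3)*b/9) + C3*airybi(-2*3^(2/3)*5^(1/3)*b/9), b)


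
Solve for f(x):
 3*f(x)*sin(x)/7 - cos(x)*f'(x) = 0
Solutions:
 f(x) = C1/cos(x)^(3/7)


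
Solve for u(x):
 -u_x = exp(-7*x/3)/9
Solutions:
 u(x) = C1 + exp(-7*x/3)/21


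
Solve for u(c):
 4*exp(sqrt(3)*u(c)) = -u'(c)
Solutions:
 u(c) = sqrt(3)*(2*log(1/(C1 + 4*c)) - log(3))/6


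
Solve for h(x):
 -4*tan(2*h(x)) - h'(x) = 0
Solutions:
 h(x) = -asin(C1*exp(-8*x))/2 + pi/2
 h(x) = asin(C1*exp(-8*x))/2


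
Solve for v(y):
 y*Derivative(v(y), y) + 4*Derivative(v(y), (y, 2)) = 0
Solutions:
 v(y) = C1 + C2*erf(sqrt(2)*y/4)


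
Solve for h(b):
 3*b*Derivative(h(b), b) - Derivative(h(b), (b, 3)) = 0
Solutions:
 h(b) = C1 + Integral(C2*airyai(3^(1/3)*b) + C3*airybi(3^(1/3)*b), b)


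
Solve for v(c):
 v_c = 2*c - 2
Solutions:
 v(c) = C1 + c^2 - 2*c


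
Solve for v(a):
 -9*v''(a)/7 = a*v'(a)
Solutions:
 v(a) = C1 + C2*erf(sqrt(14)*a/6)


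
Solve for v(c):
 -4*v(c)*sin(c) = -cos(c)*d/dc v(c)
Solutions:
 v(c) = C1/cos(c)^4


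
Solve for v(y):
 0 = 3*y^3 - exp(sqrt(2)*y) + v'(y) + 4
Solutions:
 v(y) = C1 - 3*y^4/4 - 4*y + sqrt(2)*exp(sqrt(2)*y)/2


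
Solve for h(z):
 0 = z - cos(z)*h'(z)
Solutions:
 h(z) = C1 + Integral(z/cos(z), z)


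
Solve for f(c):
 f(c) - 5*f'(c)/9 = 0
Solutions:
 f(c) = C1*exp(9*c/5)


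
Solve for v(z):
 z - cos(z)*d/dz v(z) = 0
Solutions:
 v(z) = C1 + Integral(z/cos(z), z)


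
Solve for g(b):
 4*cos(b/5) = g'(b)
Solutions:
 g(b) = C1 + 20*sin(b/5)


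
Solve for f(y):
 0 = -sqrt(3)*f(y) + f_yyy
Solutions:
 f(y) = C3*exp(3^(1/6)*y) + (C1*sin(3^(2/3)*y/2) + C2*cos(3^(2/3)*y/2))*exp(-3^(1/6)*y/2)


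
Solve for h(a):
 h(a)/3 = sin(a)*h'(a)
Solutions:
 h(a) = C1*(cos(a) - 1)^(1/6)/(cos(a) + 1)^(1/6)


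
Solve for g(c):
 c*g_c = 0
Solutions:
 g(c) = C1


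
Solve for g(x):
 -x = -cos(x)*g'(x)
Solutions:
 g(x) = C1 + Integral(x/cos(x), x)


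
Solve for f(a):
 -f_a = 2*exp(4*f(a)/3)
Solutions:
 f(a) = 3*log(-(1/(C1 + 8*a))^(1/4)) + 3*log(3)/4
 f(a) = 3*log(1/(C1 + 8*a))/4 + 3*log(3)/4
 f(a) = 3*log(-I*(1/(C1 + 8*a))^(1/4)) + 3*log(3)/4
 f(a) = 3*log(I*(1/(C1 + 8*a))^(1/4)) + 3*log(3)/4


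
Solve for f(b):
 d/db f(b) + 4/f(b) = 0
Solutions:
 f(b) = -sqrt(C1 - 8*b)
 f(b) = sqrt(C1 - 8*b)


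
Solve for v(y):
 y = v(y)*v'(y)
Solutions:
 v(y) = -sqrt(C1 + y^2)
 v(y) = sqrt(C1 + y^2)


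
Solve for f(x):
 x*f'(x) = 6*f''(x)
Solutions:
 f(x) = C1 + C2*erfi(sqrt(3)*x/6)


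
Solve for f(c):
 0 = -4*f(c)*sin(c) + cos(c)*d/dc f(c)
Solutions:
 f(c) = C1/cos(c)^4


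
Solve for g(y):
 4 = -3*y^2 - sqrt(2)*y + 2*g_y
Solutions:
 g(y) = C1 + y^3/2 + sqrt(2)*y^2/4 + 2*y


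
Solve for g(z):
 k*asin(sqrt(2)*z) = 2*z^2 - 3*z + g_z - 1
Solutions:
 g(z) = C1 + k*(z*asin(sqrt(2)*z) + sqrt(2)*sqrt(1 - 2*z^2)/2) - 2*z^3/3 + 3*z^2/2 + z


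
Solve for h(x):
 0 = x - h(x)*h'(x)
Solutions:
 h(x) = -sqrt(C1 + x^2)
 h(x) = sqrt(C1 + x^2)


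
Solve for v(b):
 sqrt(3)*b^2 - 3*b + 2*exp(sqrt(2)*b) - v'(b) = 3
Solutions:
 v(b) = C1 + sqrt(3)*b^3/3 - 3*b^2/2 - 3*b + sqrt(2)*exp(sqrt(2)*b)


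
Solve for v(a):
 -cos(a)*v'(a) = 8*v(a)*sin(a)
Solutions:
 v(a) = C1*cos(a)^8


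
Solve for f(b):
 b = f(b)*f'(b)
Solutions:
 f(b) = -sqrt(C1 + b^2)
 f(b) = sqrt(C1 + b^2)


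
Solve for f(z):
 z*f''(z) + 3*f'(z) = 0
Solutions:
 f(z) = C1 + C2/z^2


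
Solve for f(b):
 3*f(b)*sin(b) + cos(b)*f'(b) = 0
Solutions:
 f(b) = C1*cos(b)^3


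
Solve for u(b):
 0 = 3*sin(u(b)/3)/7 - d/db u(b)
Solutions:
 -3*b/7 + 3*log(cos(u(b)/3) - 1)/2 - 3*log(cos(u(b)/3) + 1)/2 = C1


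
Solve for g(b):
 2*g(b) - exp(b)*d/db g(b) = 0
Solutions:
 g(b) = C1*exp(-2*exp(-b))


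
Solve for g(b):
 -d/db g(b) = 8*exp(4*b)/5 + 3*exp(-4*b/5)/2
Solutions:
 g(b) = C1 - 2*exp(4*b)/5 + 15*exp(-4*b/5)/8


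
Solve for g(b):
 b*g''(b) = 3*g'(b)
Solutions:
 g(b) = C1 + C2*b^4


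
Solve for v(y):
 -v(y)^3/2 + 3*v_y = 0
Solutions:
 v(y) = -sqrt(3)*sqrt(-1/(C1 + y))
 v(y) = sqrt(3)*sqrt(-1/(C1 + y))


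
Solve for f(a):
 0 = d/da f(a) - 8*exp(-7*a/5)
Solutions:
 f(a) = C1 - 40*exp(-7*a/5)/7


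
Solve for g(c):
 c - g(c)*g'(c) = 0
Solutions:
 g(c) = -sqrt(C1 + c^2)
 g(c) = sqrt(C1 + c^2)


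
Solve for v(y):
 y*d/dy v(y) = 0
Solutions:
 v(y) = C1


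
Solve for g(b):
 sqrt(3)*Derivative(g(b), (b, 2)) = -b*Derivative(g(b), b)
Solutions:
 g(b) = C1 + C2*erf(sqrt(2)*3^(3/4)*b/6)


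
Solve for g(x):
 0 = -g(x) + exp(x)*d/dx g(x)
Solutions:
 g(x) = C1*exp(-exp(-x))


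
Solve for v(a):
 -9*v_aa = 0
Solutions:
 v(a) = C1 + C2*a


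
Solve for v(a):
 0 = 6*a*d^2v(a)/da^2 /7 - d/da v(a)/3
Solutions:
 v(a) = C1 + C2*a^(25/18)


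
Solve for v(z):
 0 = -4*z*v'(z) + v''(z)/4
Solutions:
 v(z) = C1 + C2*erfi(2*sqrt(2)*z)


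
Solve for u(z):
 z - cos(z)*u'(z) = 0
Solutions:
 u(z) = C1 + Integral(z/cos(z), z)


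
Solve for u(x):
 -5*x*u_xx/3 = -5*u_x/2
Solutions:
 u(x) = C1 + C2*x^(5/2)


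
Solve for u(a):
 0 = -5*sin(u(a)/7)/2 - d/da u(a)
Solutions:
 5*a/2 + 7*log(cos(u(a)/7) - 1)/2 - 7*log(cos(u(a)/7) + 1)/2 = C1


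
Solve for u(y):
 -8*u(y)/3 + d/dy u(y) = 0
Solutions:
 u(y) = C1*exp(8*y/3)


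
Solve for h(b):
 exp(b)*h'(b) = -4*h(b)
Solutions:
 h(b) = C1*exp(4*exp(-b))


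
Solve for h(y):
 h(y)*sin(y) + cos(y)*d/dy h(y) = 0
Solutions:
 h(y) = C1*cos(y)


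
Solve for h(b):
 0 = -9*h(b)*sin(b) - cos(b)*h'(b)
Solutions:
 h(b) = C1*cos(b)^9


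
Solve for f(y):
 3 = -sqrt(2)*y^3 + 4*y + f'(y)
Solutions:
 f(y) = C1 + sqrt(2)*y^4/4 - 2*y^2 + 3*y


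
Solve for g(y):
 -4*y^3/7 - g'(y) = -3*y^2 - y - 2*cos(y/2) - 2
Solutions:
 g(y) = C1 - y^4/7 + y^3 + y^2/2 + 2*y + 4*sin(y/2)


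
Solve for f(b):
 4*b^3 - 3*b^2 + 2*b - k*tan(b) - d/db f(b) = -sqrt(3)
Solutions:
 f(b) = C1 + b^4 - b^3 + b^2 + sqrt(3)*b + k*log(cos(b))


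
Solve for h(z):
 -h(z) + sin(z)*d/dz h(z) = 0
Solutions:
 h(z) = C1*sqrt(cos(z) - 1)/sqrt(cos(z) + 1)


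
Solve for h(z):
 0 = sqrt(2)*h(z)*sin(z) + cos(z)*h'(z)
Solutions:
 h(z) = C1*cos(z)^(sqrt(2))


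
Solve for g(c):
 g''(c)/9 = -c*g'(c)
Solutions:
 g(c) = C1 + C2*erf(3*sqrt(2)*c/2)


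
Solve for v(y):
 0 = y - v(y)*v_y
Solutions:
 v(y) = -sqrt(C1 + y^2)
 v(y) = sqrt(C1 + y^2)


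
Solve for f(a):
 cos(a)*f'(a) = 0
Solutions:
 f(a) = C1


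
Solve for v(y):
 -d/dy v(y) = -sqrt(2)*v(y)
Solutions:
 v(y) = C1*exp(sqrt(2)*y)


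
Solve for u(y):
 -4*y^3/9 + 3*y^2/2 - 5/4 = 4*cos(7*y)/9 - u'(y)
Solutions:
 u(y) = C1 + y^4/9 - y^3/2 + 5*y/4 + 4*sin(7*y)/63


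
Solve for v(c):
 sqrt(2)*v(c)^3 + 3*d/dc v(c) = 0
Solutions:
 v(c) = -sqrt(6)*sqrt(-1/(C1 - sqrt(2)*c))/2
 v(c) = sqrt(6)*sqrt(-1/(C1 - sqrt(2)*c))/2


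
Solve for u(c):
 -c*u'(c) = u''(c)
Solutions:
 u(c) = C1 + C2*erf(sqrt(2)*c/2)


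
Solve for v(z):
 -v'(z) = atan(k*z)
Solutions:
 v(z) = C1 - Piecewise((z*atan(k*z) - log(k^2*z^2 + 1)/(2*k), Ne(k, 0)), (0, True))


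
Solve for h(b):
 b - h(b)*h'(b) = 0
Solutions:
 h(b) = -sqrt(C1 + b^2)
 h(b) = sqrt(C1 + b^2)


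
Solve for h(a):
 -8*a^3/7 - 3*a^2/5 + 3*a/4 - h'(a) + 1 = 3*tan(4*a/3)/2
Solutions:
 h(a) = C1 - 2*a^4/7 - a^3/5 + 3*a^2/8 + a + 9*log(cos(4*a/3))/8


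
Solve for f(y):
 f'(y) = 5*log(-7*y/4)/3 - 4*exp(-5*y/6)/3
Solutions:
 f(y) = C1 + 5*y*log(-y)/3 + 5*y*(-2*log(2) - 1 + log(7))/3 + 8*exp(-5*y/6)/5


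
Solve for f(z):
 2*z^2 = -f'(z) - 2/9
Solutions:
 f(z) = C1 - 2*z^3/3 - 2*z/9


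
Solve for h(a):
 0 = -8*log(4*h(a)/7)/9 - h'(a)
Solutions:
 9*Integral(1/(log(_y) - log(7) + 2*log(2)), (_y, h(a)))/8 = C1 - a


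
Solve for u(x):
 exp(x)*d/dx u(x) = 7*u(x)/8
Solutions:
 u(x) = C1*exp(-7*exp(-x)/8)


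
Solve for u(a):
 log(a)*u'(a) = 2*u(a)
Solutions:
 u(a) = C1*exp(2*li(a))


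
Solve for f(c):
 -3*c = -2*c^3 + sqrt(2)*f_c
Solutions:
 f(c) = C1 + sqrt(2)*c^4/4 - 3*sqrt(2)*c^2/4


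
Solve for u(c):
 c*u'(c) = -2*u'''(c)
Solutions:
 u(c) = C1 + Integral(C2*airyai(-2^(2/3)*c/2) + C3*airybi(-2^(2/3)*c/2), c)


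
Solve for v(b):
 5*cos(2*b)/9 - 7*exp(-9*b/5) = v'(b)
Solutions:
 v(b) = C1 + 5*sin(2*b)/18 + 35*exp(-9*b/5)/9


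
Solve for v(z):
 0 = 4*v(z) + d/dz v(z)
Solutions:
 v(z) = C1*exp(-4*z)


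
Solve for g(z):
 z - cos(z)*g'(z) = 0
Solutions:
 g(z) = C1 + Integral(z/cos(z), z)


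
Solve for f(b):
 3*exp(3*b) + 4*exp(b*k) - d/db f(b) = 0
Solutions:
 f(b) = C1 + exp(3*b) + 4*exp(b*k)/k


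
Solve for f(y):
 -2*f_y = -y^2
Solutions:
 f(y) = C1 + y^3/6


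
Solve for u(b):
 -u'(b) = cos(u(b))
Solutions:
 u(b) = pi - asin((C1 + exp(2*b))/(C1 - exp(2*b)))
 u(b) = asin((C1 + exp(2*b))/(C1 - exp(2*b)))


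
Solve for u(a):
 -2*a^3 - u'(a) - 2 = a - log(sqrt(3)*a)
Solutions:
 u(a) = C1 - a^4/2 - a^2/2 + a*log(a) - 3*a + a*log(3)/2


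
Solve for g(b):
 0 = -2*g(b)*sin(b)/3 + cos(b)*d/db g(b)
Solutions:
 g(b) = C1/cos(b)^(2/3)


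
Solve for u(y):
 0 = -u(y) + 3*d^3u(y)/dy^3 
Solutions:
 u(y) = C3*exp(3^(2/3)*y/3) + (C1*sin(3^(1/6)*y/2) + C2*cos(3^(1/6)*y/2))*exp(-3^(2/3)*y/6)


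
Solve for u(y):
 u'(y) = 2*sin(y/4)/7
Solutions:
 u(y) = C1 - 8*cos(y/4)/7


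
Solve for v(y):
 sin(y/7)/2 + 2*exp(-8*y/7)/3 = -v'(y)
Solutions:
 v(y) = C1 + 7*cos(y/7)/2 + 7*exp(-8*y/7)/12


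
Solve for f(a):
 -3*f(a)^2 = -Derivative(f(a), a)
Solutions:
 f(a) = -1/(C1 + 3*a)


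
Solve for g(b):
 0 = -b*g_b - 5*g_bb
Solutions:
 g(b) = C1 + C2*erf(sqrt(10)*b/10)


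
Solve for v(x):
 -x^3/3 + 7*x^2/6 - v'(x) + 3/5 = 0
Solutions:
 v(x) = C1 - x^4/12 + 7*x^3/18 + 3*x/5


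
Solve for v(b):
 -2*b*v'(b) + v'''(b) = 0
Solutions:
 v(b) = C1 + Integral(C2*airyai(2^(1/3)*b) + C3*airybi(2^(1/3)*b), b)


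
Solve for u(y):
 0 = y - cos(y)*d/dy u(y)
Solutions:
 u(y) = C1 + Integral(y/cos(y), y)


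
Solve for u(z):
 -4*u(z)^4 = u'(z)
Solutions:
 u(z) = (-3^(2/3) - 3*3^(1/6)*I)*(1/(C1 + 4*z))^(1/3)/6
 u(z) = (-3^(2/3) + 3*3^(1/6)*I)*(1/(C1 + 4*z))^(1/3)/6
 u(z) = (1/(C1 + 12*z))^(1/3)


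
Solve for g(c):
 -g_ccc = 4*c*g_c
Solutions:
 g(c) = C1 + Integral(C2*airyai(-2^(2/3)*c) + C3*airybi(-2^(2/3)*c), c)


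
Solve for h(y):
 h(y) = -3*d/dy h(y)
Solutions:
 h(y) = C1*exp(-y/3)


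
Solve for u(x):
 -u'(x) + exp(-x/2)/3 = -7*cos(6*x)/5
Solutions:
 u(x) = C1 + 7*sin(6*x)/30 - 2*exp(-x/2)/3


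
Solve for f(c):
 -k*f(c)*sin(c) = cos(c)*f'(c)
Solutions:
 f(c) = C1*exp(k*log(cos(c)))


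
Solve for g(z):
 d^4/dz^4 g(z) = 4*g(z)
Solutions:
 g(z) = C1*exp(-sqrt(2)*z) + C2*exp(sqrt(2)*z) + C3*sin(sqrt(2)*z) + C4*cos(sqrt(2)*z)


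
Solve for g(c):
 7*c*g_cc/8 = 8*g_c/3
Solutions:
 g(c) = C1 + C2*c^(85/21)


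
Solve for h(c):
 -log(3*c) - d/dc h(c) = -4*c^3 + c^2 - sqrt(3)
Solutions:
 h(c) = C1 + c^4 - c^3/3 - c*log(c) - c*log(3) + c + sqrt(3)*c


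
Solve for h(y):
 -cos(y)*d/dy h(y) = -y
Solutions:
 h(y) = C1 + Integral(y/cos(y), y)


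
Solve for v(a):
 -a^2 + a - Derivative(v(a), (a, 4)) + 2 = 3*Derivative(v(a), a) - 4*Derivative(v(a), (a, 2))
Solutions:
 v(a) = C1 + C2*exp(a) + C3*exp(a*(-1 + sqrt(13))/2) + C4*exp(-a*(1 + sqrt(13))/2) - a^3/9 - 5*a^2/18 - 2*a/27


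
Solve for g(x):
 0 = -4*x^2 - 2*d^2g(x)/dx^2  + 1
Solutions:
 g(x) = C1 + C2*x - x^4/6 + x^2/4


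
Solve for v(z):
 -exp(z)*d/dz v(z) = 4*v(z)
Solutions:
 v(z) = C1*exp(4*exp(-z))


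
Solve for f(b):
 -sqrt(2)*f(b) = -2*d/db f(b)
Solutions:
 f(b) = C1*exp(sqrt(2)*b/2)


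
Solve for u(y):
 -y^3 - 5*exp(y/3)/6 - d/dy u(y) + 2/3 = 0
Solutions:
 u(y) = C1 - y^4/4 + 2*y/3 - 5*exp(y/3)/2


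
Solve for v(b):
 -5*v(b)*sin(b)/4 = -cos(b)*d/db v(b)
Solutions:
 v(b) = C1/cos(b)^(5/4)


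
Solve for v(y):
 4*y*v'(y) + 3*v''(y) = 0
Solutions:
 v(y) = C1 + C2*erf(sqrt(6)*y/3)


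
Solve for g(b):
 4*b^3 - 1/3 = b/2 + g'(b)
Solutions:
 g(b) = C1 + b^4 - b^2/4 - b/3


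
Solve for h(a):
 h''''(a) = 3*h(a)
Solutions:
 h(a) = C1*exp(-3^(1/4)*a) + C2*exp(3^(1/4)*a) + C3*sin(3^(1/4)*a) + C4*cos(3^(1/4)*a)


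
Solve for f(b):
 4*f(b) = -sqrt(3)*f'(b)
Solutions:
 f(b) = C1*exp(-4*sqrt(3)*b/3)


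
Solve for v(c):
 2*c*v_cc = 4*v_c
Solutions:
 v(c) = C1 + C2*c^3


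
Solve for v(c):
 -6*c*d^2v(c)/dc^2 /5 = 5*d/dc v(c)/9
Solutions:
 v(c) = C1 + C2*c^(29/54)


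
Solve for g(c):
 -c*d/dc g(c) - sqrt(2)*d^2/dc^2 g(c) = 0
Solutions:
 g(c) = C1 + C2*erf(2^(1/4)*c/2)


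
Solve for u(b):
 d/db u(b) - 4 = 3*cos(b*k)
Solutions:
 u(b) = C1 + 4*b + 3*sin(b*k)/k


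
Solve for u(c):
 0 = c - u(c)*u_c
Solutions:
 u(c) = -sqrt(C1 + c^2)
 u(c) = sqrt(C1 + c^2)


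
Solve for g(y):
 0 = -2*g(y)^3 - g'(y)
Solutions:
 g(y) = -sqrt(2)*sqrt(-1/(C1 - 2*y))/2
 g(y) = sqrt(2)*sqrt(-1/(C1 - 2*y))/2
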